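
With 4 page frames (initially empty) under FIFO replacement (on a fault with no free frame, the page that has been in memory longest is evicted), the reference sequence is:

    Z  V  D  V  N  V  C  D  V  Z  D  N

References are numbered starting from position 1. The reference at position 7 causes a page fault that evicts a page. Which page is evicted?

pos 1: Z → miss, frames {Z}
pos 2: V → miss, frames {Z,V}
pos 3: D → miss, frames {Z,V,D}
pos 4: V → hit
pos 5: N → miss, frames {Z,V,D,N}
pos 6: V → hit
pos 7: C → miss, evict Z, frames {V,D,N,C}
At position 7, page Z is evicted.

Z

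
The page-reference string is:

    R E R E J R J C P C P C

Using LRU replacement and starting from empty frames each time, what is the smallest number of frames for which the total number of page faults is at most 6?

f=1: 12 faults
f=2: 6 faults
f=3: 5 faults
f=4: 5 faults
f=5: 5 faults
Smallest f with faults ≤ 6 is 2.

2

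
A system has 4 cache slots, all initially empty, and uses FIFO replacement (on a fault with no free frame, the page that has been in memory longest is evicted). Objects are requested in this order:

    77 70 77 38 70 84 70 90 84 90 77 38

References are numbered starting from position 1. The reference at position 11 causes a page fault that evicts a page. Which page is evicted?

70

pos 1: 77 -> fault, frames {77}
pos 2: 70 -> fault, frames {77,70}
pos 3: 77 -> hit
pos 4: 38 -> fault, frames {77,70,38}
pos 5: 70 -> hit
pos 6: 84 -> fault, frames {77,70,38,84}
pos 7: 70 -> hit
pos 8: 90 -> fault, evict 77, frames {70,38,84,90}
pos 9: 84 -> hit
pos 10: 90 -> hit
pos 11: 77 -> fault, evict 70, frames {38,84,90,77}
At position 11, page 70 is evicted.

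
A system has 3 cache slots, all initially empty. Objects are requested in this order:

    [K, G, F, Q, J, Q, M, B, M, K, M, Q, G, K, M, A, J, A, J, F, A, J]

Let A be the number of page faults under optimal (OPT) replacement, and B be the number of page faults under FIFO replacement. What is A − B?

-2

Under OPT: F F F F F . F F . . . F F . . F F . . F . . → 12 faults.
Under FIFO: F F F F F . F F . F . F F . F F F . . F . . → 14 faults.
A − B = 12 − 14 = -2.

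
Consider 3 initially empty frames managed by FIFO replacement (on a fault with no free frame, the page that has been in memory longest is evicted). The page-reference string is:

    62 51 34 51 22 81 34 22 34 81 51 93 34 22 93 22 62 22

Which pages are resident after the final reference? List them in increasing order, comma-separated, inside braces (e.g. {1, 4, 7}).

62 -> miss, frames [62]
51 -> miss, frames [62, 51]
34 -> miss, frames [62, 51, 34]
51 -> hit
22 -> miss, evict 62, frames [51, 34, 22]
81 -> miss, evict 51, frames [34, 22, 81]
34 -> hit
22 -> hit
34 -> hit
81 -> hit
51 -> miss, evict 34, frames [22, 81, 51]
93 -> miss, evict 22, frames [81, 51, 93]
34 -> miss, evict 81, frames [51, 93, 34]
22 -> miss, evict 51, frames [93, 34, 22]
93 -> hit
22 -> hit
62 -> miss, evict 93, frames [34, 22, 62]
22 -> hit

{22, 34, 62}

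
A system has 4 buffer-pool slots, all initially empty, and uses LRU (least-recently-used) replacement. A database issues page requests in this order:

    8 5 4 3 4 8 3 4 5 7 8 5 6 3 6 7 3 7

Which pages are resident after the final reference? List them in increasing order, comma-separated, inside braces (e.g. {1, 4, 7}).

{3, 5, 6, 7}

8: fault, frames {8}
5: fault, frames {8,5}
4: fault, frames {8,5,4}
3: fault, frames {8,5,4,3}
4: hit
8: hit
3: hit
4: hit
5: hit
7: fault, evict 8, frames {3,4,5,7}
8: fault, evict 3, frames {4,5,7,8}
5: hit
6: fault, evict 4, frames {7,8,5,6}
3: fault, evict 7, frames {8,5,6,3}
6: hit
7: fault, evict 8, frames {5,3,6,7}
3: hit
7: hit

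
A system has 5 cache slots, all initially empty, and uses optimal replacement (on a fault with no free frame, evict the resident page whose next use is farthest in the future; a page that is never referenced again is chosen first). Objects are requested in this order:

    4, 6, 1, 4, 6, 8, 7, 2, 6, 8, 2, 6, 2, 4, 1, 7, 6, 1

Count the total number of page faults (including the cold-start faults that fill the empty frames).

4 → miss, frames {4}
6 → miss, frames {4,6}
1 → miss, frames {4,6,1}
4 → hit
6 → hit
8 → miss, frames {4,6,1,8}
7 → miss, frames {4,6,1,8,7}
2 → miss, evict 7, frames {4,6,1,8,2}
6 → hit
8 → hit
2 → hit
6 → hit
2 → hit
4 → hit
1 → hit
7 → miss, evict 2, frames {4,6,1,8,7}
6 → hit
1 → hit
Page faults: 7.

7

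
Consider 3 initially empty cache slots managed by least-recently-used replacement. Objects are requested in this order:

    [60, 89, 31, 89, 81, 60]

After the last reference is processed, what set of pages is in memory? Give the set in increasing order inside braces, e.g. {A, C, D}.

60 → fault, frames {60}
89 → fault, frames {60,89}
31 → fault, frames {60,89,31}
89 → hit
81 → fault, evict 60, frames {31,89,81}
60 → fault, evict 31, frames {89,81,60}

{60, 81, 89}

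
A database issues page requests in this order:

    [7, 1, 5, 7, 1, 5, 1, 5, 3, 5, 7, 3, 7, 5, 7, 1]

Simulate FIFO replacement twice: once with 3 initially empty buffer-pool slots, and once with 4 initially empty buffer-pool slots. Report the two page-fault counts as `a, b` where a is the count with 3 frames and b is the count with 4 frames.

6, 4

3 frames: F F F . . . . . F . F . . . . F → 6 faults.
4 frames: F F F . . . . . F . . . . . . . → 4 faults.
4 < 6: adding a frame reduced faults, as is typical.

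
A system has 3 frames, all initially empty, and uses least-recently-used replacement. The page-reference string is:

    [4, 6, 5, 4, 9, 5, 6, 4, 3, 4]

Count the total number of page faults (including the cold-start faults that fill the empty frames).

7

4 -> miss, frames (4)
6 -> miss, frames (4 6)
5 -> miss, frames (4 6 5)
4 -> hit
9 -> miss, evict 6, frames (5 4 9)
5 -> hit
6 -> miss, evict 4, frames (9 5 6)
4 -> miss, evict 9, frames (5 6 4)
3 -> miss, evict 5, frames (6 4 3)
4 -> hit
Page faults: 7.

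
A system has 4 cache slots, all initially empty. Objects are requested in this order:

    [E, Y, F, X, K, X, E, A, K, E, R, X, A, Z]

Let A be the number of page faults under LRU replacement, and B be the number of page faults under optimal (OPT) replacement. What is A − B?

Under LRU: F F F F F . F F . . F F F F → 11 faults.
Under OPT: F F F F F . . F . . F . . F → 8 faults.
A − B = 11 − 8 = 3.

3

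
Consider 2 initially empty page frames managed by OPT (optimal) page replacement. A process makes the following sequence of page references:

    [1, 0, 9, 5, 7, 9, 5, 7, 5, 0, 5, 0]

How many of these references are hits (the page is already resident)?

1: fault, frames (1)
0: fault, frames (1 0)
9: fault, evict 1, frames (0 9)
5: fault, evict 0, frames (9 5)
7: fault, evict 5, frames (9 7)
9: hit
5: fault, evict 9, frames (7 5)
7: hit
5: hit
0: fault, evict 7, frames (5 0)
5: hit
0: hit
Hits: 5.

5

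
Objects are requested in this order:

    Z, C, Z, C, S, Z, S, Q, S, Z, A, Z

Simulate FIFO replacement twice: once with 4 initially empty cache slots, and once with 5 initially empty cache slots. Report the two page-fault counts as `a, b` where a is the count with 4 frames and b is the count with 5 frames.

4 frames: F F . . F . . F . . F F → 6 faults.
5 frames: F F . . F . . F . . F . → 5 faults.
5 < 6: adding a frame reduced faults, as is typical.

6, 5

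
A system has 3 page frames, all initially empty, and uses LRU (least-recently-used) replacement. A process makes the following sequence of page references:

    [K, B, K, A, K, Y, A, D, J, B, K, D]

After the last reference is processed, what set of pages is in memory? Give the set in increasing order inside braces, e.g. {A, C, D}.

{B, D, K}

K -> fault, frames (K)
B -> fault, frames (K B)
K -> hit
A -> fault, frames (B K A)
K -> hit
Y -> fault, evict B, frames (A K Y)
A -> hit
D -> fault, evict K, frames (Y A D)
J -> fault, evict Y, frames (A D J)
B -> fault, evict A, frames (D J B)
K -> fault, evict D, frames (J B K)
D -> fault, evict J, frames (B K D)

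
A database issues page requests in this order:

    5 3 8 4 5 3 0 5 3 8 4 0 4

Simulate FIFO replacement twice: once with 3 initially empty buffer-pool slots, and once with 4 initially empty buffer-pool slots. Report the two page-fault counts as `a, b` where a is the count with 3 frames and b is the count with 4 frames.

3 frames: F F F F F F F . . F F . . → 9 faults.
4 frames: F F F F . . F F F F F F . → 10 faults.
10 > 9: adding a frame increased faults — Belady's anomaly.

9, 10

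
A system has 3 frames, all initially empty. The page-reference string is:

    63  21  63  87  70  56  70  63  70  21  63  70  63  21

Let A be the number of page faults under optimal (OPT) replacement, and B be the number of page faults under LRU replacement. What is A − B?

-1

Under OPT: F F . F F F . . . F . . . . → 6 faults.
Under LRU: F F . F F F . F . F . . . . → 7 faults.
A − B = 6 − 7 = -1.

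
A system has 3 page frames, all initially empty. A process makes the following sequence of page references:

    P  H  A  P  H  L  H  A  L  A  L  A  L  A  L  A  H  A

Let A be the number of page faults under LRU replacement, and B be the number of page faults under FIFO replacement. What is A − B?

Under LRU: F F F . . F . F . . . . . . . . . . → 5 faults.
Under FIFO: F F F . . F . . . . . . . . . . . . → 4 faults.
A − B = 5 − 4 = 1.

1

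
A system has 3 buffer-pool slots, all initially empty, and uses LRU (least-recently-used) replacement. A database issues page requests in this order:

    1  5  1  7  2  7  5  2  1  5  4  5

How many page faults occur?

7

1 -> fault, frames (1)
5 -> fault, frames (1 5)
1 -> hit
7 -> fault, frames (5 1 7)
2 -> fault, evict 5, frames (1 7 2)
7 -> hit
5 -> fault, evict 1, frames (2 7 5)
2 -> hit
1 -> fault, evict 7, frames (5 2 1)
5 -> hit
4 -> fault, evict 2, frames (1 5 4)
5 -> hit
Page faults: 7.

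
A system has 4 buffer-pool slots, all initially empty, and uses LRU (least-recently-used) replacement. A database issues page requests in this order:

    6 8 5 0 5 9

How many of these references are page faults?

5

6 -> miss, frames (6)
8 -> miss, frames (6 8)
5 -> miss, frames (6 8 5)
0 -> miss, frames (6 8 5 0)
5 -> hit
9 -> miss, evict 6, frames (8 0 5 9)
Page faults: 5.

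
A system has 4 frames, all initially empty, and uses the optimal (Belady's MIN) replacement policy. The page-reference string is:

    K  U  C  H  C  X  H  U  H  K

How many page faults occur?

K -> fault, frames {K}
U -> fault, frames {K,U}
C -> fault, frames {K,U,C}
H -> fault, frames {K,U,C,H}
C -> hit
X -> fault, evict C, frames {K,U,H,X}
H -> hit
U -> hit
H -> hit
K -> hit
Page faults: 5.

5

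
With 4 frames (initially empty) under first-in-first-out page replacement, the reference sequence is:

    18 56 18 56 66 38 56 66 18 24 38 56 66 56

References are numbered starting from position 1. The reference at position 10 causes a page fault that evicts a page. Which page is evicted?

pos 1: 18 -> miss, frames (18)
pos 2: 56 -> miss, frames (18 56)
pos 3: 18 -> hit
pos 4: 56 -> hit
pos 5: 66 -> miss, frames (18 56 66)
pos 6: 38 -> miss, frames (18 56 66 38)
pos 7: 56 -> hit
pos 8: 66 -> hit
pos 9: 18 -> hit
pos 10: 24 -> miss, evict 18, frames (56 66 38 24)
At position 10, page 18 is evicted.

18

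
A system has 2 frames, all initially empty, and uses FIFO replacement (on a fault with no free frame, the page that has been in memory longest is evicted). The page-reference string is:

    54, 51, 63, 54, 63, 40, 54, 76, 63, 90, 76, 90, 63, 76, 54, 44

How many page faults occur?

12

54 -> fault, frames [54]
51 -> fault, frames [54, 51]
63 -> fault, evict 54, frames [51, 63]
54 -> fault, evict 51, frames [63, 54]
63 -> hit
40 -> fault, evict 63, frames [54, 40]
54 -> hit
76 -> fault, evict 54, frames [40, 76]
63 -> fault, evict 40, frames [76, 63]
90 -> fault, evict 76, frames [63, 90]
76 -> fault, evict 63, frames [90, 76]
90 -> hit
63 -> fault, evict 90, frames [76, 63]
76 -> hit
54 -> fault, evict 76, frames [63, 54]
44 -> fault, evict 63, frames [54, 44]
Page faults: 12.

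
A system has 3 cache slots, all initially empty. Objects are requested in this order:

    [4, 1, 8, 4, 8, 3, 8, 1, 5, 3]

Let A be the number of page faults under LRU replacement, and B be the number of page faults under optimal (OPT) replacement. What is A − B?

2

Under LRU: F F F . . F . F F F → 7 faults.
Under OPT: F F F . . F . . F . → 5 faults.
A − B = 7 − 5 = 2.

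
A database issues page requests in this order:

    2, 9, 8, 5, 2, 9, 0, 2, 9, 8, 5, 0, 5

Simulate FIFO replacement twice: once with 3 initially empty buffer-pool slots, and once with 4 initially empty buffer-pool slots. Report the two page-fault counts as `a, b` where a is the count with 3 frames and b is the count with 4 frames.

3 frames: F F F F F F F . . F F . . → 9 faults.
4 frames: F F F F . . F F F F F F . → 10 faults.
10 > 9: adding a frame increased faults — Belady's anomaly.

9, 10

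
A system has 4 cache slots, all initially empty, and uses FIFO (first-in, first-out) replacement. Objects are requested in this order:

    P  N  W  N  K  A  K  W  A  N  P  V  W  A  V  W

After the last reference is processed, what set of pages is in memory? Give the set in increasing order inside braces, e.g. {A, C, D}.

{A, P, V, W}

P → miss, frames {P}
N → miss, frames {P,N}
W → miss, frames {P,N,W}
N → hit
K → miss, frames {P,N,W,K}
A → miss, evict P, frames {N,W,K,A}
K → hit
W → hit
A → hit
N → hit
P → miss, evict N, frames {W,K,A,P}
V → miss, evict W, frames {K,A,P,V}
W → miss, evict K, frames {A,P,V,W}
A → hit
V → hit
W → hit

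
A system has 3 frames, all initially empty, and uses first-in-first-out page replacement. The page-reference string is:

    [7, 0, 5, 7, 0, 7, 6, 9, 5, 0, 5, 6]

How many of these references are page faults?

7: miss, frames (7)
0: miss, frames (7 0)
5: miss, frames (7 0 5)
7: hit
0: hit
7: hit
6: miss, evict 7, frames (0 5 6)
9: miss, evict 0, frames (5 6 9)
5: hit
0: miss, evict 5, frames (6 9 0)
5: miss, evict 6, frames (9 0 5)
6: miss, evict 9, frames (0 5 6)
Page faults: 8.

8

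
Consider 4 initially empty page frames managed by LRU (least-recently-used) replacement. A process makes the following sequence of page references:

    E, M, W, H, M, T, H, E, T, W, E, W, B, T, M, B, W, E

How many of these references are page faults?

E → fault, frames [E]
M → fault, frames [E, M]
W → fault, frames [E, M, W]
H → fault, frames [E, M, W, H]
M → hit
T → fault, evict E, frames [W, H, M, T]
H → hit
E → fault, evict W, frames [M, T, H, E]
T → hit
W → fault, evict M, frames [H, E, T, W]
E → hit
W → hit
B → fault, evict H, frames [T, E, W, B]
T → hit
M → fault, evict E, frames [W, B, T, M]
B → hit
W → hit
E → fault, evict T, frames [M, B, W, E]
Page faults: 10.

10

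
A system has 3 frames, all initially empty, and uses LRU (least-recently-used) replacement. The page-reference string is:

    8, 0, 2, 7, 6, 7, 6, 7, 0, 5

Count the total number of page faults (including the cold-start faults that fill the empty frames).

7

8: miss, frames [8]
0: miss, frames [8, 0]
2: miss, frames [8, 0, 2]
7: miss, evict 8, frames [0, 2, 7]
6: miss, evict 0, frames [2, 7, 6]
7: hit
6: hit
7: hit
0: miss, evict 2, frames [6, 7, 0]
5: miss, evict 6, frames [7, 0, 5]
Page faults: 7.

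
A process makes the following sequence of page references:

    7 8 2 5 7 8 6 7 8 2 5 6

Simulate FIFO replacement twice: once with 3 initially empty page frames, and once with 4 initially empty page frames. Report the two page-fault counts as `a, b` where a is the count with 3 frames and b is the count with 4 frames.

9, 10

3 frames: F F F F F F F . . F F . → 9 faults.
4 frames: F F F F . . F F F F F F → 10 faults.
10 > 9: adding a frame increased faults — Belady's anomaly.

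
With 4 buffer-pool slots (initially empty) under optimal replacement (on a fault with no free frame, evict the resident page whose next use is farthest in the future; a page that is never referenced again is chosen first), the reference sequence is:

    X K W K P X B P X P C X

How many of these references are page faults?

6

X: fault, frames (X)
K: fault, frames (X K)
W: fault, frames (X K W)
K: hit
P: fault, frames (X K W P)
X: hit
B: fault, evict W, frames (X K P B)
P: hit
X: hit
P: hit
C: fault, evict B, frames (X K P C)
X: hit
Page faults: 6.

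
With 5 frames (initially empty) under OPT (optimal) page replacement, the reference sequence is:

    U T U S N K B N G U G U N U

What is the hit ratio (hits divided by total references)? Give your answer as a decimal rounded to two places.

0.50

U -> fault, frames {U}
T -> fault, frames {U,T}
U -> hit
S -> fault, frames {U,T,S}
N -> fault, frames {U,T,S,N}
K -> fault, frames {U,T,S,N,K}
B -> fault, evict K, frames {U,T,S,N,B}
N -> hit
G -> fault, evict B, frames {U,T,S,N,G}
U -> hit
G -> hit
U -> hit
N -> hit
U -> hit
Hits: 7 of 14 references → 7/14 = 0.5000.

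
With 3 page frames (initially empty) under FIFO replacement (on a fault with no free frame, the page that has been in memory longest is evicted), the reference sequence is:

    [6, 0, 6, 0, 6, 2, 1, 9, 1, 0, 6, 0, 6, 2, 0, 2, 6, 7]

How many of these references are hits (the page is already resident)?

6: miss, frames (6)
0: miss, frames (6 0)
6: hit
0: hit
6: hit
2: miss, frames (6 0 2)
1: miss, evict 6, frames (0 2 1)
9: miss, evict 0, frames (2 1 9)
1: hit
0: miss, evict 2, frames (1 9 0)
6: miss, evict 1, frames (9 0 6)
0: hit
6: hit
2: miss, evict 9, frames (0 6 2)
0: hit
2: hit
6: hit
7: miss, evict 0, frames (6 2 7)
Hits: 9.

9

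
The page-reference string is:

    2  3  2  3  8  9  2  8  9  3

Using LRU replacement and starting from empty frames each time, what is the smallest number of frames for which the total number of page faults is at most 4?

4

f=1: 10 faults
f=2: 8 faults
f=3: 6 faults
f=4: 4 faults
Smallest f with faults ≤ 4 is 4.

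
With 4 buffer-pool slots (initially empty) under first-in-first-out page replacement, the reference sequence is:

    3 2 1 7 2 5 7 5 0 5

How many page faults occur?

3: fault, frames {3}
2: fault, frames {3,2}
1: fault, frames {3,2,1}
7: fault, frames {3,2,1,7}
2: hit
5: fault, evict 3, frames {2,1,7,5}
7: hit
5: hit
0: fault, evict 2, frames {1,7,5,0}
5: hit
Page faults: 6.

6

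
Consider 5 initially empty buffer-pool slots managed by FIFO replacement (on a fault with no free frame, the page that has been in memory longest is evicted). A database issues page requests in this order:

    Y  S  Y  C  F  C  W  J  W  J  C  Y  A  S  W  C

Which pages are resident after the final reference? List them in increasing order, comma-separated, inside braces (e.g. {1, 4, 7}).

{A, C, J, S, Y}

Y: fault, frames {Y}
S: fault, frames {Y,S}
Y: hit
C: fault, frames {Y,S,C}
F: fault, frames {Y,S,C,F}
C: hit
W: fault, frames {Y,S,C,F,W}
J: fault, evict Y, frames {S,C,F,W,J}
W: hit
J: hit
C: hit
Y: fault, evict S, frames {C,F,W,J,Y}
A: fault, evict C, frames {F,W,J,Y,A}
S: fault, evict F, frames {W,J,Y,A,S}
W: hit
C: fault, evict W, frames {J,Y,A,S,C}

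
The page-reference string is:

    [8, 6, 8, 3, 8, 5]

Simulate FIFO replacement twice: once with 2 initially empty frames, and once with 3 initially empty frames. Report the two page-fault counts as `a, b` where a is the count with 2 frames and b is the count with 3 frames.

2 frames: F F . F F F → 5 faults.
3 frames: F F . F . F → 4 faults.
4 < 5: adding a frame reduced faults, as is typical.

5, 4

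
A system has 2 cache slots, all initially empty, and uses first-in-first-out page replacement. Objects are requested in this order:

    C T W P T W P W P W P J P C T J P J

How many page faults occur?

12

C -> fault, frames [C]
T -> fault, frames [C, T]
W -> fault, evict C, frames [T, W]
P -> fault, evict T, frames [W, P]
T -> fault, evict W, frames [P, T]
W -> fault, evict P, frames [T, W]
P -> fault, evict T, frames [W, P]
W -> hit
P -> hit
W -> hit
P -> hit
J -> fault, evict W, frames [P, J]
P -> hit
C -> fault, evict P, frames [J, C]
T -> fault, evict J, frames [C, T]
J -> fault, evict C, frames [T, J]
P -> fault, evict T, frames [J, P]
J -> hit
Page faults: 12.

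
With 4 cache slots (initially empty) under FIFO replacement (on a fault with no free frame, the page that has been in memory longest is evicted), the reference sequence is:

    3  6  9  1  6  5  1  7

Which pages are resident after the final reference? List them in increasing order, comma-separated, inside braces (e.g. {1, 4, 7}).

{1, 5, 7, 9}

3: fault, frames [3]
6: fault, frames [3, 6]
9: fault, frames [3, 6, 9]
1: fault, frames [3, 6, 9, 1]
6: hit
5: fault, evict 3, frames [6, 9, 1, 5]
1: hit
7: fault, evict 6, frames [9, 1, 5, 7]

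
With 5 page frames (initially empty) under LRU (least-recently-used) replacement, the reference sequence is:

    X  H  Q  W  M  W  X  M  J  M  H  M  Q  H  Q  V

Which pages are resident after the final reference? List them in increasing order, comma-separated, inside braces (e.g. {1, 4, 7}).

{H, J, M, Q, V}

X → miss, frames [X]
H → miss, frames [X, H]
Q → miss, frames [X, H, Q]
W → miss, frames [X, H, Q, W]
M → miss, frames [X, H, Q, W, M]
W → hit
X → hit
M → hit
J → miss, evict H, frames [Q, W, X, M, J]
M → hit
H → miss, evict Q, frames [W, X, J, M, H]
M → hit
Q → miss, evict W, frames [X, J, H, M, Q]
H → hit
Q → hit
V → miss, evict X, frames [J, M, H, Q, V]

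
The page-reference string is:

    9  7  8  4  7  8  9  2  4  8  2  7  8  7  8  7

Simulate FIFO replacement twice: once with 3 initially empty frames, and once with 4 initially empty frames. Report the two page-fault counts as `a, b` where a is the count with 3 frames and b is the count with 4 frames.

3 frames: F F F F . . F F . F . F . . . . → 8 faults.
4 frames: F F F F . . . F . . . . . . . . → 5 faults.
5 < 8: adding a frame reduced faults, as is typical.

8, 5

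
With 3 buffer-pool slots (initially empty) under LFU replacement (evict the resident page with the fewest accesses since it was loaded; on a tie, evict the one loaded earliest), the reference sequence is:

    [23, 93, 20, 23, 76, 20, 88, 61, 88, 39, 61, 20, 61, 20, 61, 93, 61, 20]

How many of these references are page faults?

10

23 -> miss, frames [23]
93 -> miss, frames [23, 93]
20 -> miss, frames [23, 93, 20]
23 -> hit
76 -> miss, evict 93, frames [23, 20, 76]
20 -> hit
88 -> miss, evict 76, frames [23, 20, 88]
61 -> miss, evict 88, frames [23, 20, 61]
88 -> miss, evict 61, frames [23, 20, 88]
39 -> miss, evict 88, frames [23, 20, 39]
61 -> miss, evict 39, frames [23, 20, 61]
20 -> hit
61 -> hit
20 -> hit
61 -> hit
93 -> miss, evict 23, frames [20, 61, 93]
61 -> hit
20 -> hit
Page faults: 10.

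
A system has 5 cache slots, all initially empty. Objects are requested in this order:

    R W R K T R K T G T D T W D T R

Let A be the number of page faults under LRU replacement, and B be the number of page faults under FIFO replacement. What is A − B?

1

Under LRU: F F . F F . . . F . F . F . . F → 8 faults.
Under FIFO: F F . F F . . . F . F . . . . F → 7 faults.
A − B = 8 − 7 = 1.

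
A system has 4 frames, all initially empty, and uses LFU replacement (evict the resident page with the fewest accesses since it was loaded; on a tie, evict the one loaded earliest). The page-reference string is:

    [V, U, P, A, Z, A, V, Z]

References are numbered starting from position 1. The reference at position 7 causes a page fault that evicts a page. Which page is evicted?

U

pos 1: V: fault, frames (V)
pos 2: U: fault, frames (V U)
pos 3: P: fault, frames (V U P)
pos 4: A: fault, frames (V U P A)
pos 5: Z: fault, evict V, frames (U P A Z)
pos 6: A: hit
pos 7: V: fault, evict U, frames (P A Z V)
At position 7, page U is evicted.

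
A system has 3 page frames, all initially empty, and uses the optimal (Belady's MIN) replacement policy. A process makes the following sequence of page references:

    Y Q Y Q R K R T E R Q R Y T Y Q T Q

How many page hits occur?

10

Y: miss, frames {Y}
Q: miss, frames {Y,Q}
Y: hit
Q: hit
R: miss, frames {Y,Q,R}
K: miss, evict Y, frames {Q,R,K}
R: hit
T: miss, evict K, frames {Q,R,T}
E: miss, evict T, frames {Q,R,E}
R: hit
Q: hit
R: hit
Y: miss, evict E, frames {Q,R,Y}
T: miss, evict R, frames {Q,Y,T}
Y: hit
Q: hit
T: hit
Q: hit
Hits: 10.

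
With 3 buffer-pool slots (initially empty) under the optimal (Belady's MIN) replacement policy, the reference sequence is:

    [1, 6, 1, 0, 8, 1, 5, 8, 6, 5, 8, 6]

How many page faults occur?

1: fault, frames [1]
6: fault, frames [1, 6]
1: hit
0: fault, frames [1, 6, 0]
8: fault, evict 0, frames [1, 6, 8]
1: hit
5: fault, evict 1, frames [6, 8, 5]
8: hit
6: hit
5: hit
8: hit
6: hit
Page faults: 5.

5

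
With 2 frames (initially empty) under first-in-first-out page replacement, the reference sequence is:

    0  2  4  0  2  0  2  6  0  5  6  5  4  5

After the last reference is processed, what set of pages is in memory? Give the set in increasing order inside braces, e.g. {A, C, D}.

{4, 5}

0 -> miss, frames {0}
2 -> miss, frames {0,2}
4 -> miss, evict 0, frames {2,4}
0 -> miss, evict 2, frames {4,0}
2 -> miss, evict 4, frames {0,2}
0 -> hit
2 -> hit
6 -> miss, evict 0, frames {2,6}
0 -> miss, evict 2, frames {6,0}
5 -> miss, evict 6, frames {0,5}
6 -> miss, evict 0, frames {5,6}
5 -> hit
4 -> miss, evict 5, frames {6,4}
5 -> miss, evict 6, frames {4,5}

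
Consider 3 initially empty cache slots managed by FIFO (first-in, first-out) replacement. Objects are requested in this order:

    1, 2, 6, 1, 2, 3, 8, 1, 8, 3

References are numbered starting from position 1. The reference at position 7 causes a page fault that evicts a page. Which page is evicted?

2

pos 1: 1 -> fault, frames [1]
pos 2: 2 -> fault, frames [1, 2]
pos 3: 6 -> fault, frames [1, 2, 6]
pos 4: 1 -> hit
pos 5: 2 -> hit
pos 6: 3 -> fault, evict 1, frames [2, 6, 3]
pos 7: 8 -> fault, evict 2, frames [6, 3, 8]
At position 7, page 2 is evicted.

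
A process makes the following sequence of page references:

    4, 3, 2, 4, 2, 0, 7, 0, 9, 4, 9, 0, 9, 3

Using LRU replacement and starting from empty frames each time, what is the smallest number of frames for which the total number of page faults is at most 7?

5

f=1: 14 faults
f=2: 10 faults
f=3: 8 faults
f=4: 8 faults
f=5: 7 faults
f=6: 6 faults
Smallest f with faults ≤ 7 is 5.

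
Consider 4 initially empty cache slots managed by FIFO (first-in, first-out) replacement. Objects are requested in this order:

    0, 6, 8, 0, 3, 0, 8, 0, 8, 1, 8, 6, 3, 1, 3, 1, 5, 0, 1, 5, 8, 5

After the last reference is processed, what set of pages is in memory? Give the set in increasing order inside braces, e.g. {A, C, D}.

0: miss, frames (0)
6: miss, frames (0 6)
8: miss, frames (0 6 8)
0: hit
3: miss, frames (0 6 8 3)
0: hit
8: hit
0: hit
8: hit
1: miss, evict 0, frames (6 8 3 1)
8: hit
6: hit
3: hit
1: hit
3: hit
1: hit
5: miss, evict 6, frames (8 3 1 5)
0: miss, evict 8, frames (3 1 5 0)
1: hit
5: hit
8: miss, evict 3, frames (1 5 0 8)
5: hit

{0, 1, 5, 8}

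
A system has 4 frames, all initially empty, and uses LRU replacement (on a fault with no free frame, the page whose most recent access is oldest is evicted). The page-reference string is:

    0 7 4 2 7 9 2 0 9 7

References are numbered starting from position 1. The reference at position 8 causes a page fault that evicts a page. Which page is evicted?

pos 1: 0: fault, frames [0]
pos 2: 7: fault, frames [0, 7]
pos 3: 4: fault, frames [0, 7, 4]
pos 4: 2: fault, frames [0, 7, 4, 2]
pos 5: 7: hit
pos 6: 9: fault, evict 0, frames [4, 2, 7, 9]
pos 7: 2: hit
pos 8: 0: fault, evict 4, frames [7, 9, 2, 0]
At position 8, page 4 is evicted.

4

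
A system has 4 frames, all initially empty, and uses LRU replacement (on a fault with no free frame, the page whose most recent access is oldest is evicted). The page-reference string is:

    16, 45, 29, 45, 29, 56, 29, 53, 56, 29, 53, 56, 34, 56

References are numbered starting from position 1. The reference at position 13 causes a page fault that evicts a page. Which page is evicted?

pos 1: 16 -> fault, frames {16}
pos 2: 45 -> fault, frames {16,45}
pos 3: 29 -> fault, frames {16,45,29}
pos 4: 45 -> hit
pos 5: 29 -> hit
pos 6: 56 -> fault, frames {16,45,29,56}
pos 7: 29 -> hit
pos 8: 53 -> fault, evict 16, frames {45,56,29,53}
pos 9: 56 -> hit
pos 10: 29 -> hit
pos 11: 53 -> hit
pos 12: 56 -> hit
pos 13: 34 -> fault, evict 45, frames {29,53,56,34}
At position 13, page 45 is evicted.

45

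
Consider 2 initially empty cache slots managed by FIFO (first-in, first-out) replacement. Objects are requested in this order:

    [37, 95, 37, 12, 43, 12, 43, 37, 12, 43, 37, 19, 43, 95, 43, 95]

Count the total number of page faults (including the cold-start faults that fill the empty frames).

11

37 -> fault, frames [37]
95 -> fault, frames [37, 95]
37 -> hit
12 -> fault, evict 37, frames [95, 12]
43 -> fault, evict 95, frames [12, 43]
12 -> hit
43 -> hit
37 -> fault, evict 12, frames [43, 37]
12 -> fault, evict 43, frames [37, 12]
43 -> fault, evict 37, frames [12, 43]
37 -> fault, evict 12, frames [43, 37]
19 -> fault, evict 43, frames [37, 19]
43 -> fault, evict 37, frames [19, 43]
95 -> fault, evict 19, frames [43, 95]
43 -> hit
95 -> hit
Page faults: 11.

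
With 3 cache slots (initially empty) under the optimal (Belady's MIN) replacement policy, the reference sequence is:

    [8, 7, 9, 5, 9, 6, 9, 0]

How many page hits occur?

2

8 → miss, frames [8]
7 → miss, frames [8, 7]
9 → miss, frames [8, 7, 9]
5 → miss, evict 7, frames [8, 9, 5]
9 → hit
6 → miss, evict 5, frames [8, 9, 6]
9 → hit
0 → miss, evict 6, frames [8, 9, 0]
Hits: 2.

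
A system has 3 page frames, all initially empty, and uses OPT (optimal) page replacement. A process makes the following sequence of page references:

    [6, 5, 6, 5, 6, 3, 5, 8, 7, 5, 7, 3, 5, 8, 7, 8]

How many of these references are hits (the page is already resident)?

10

6: fault, frames [6]
5: fault, frames [6, 5]
6: hit
5: hit
6: hit
3: fault, frames [6, 5, 3]
5: hit
8: fault, evict 6, frames [5, 3, 8]
7: fault, evict 8, frames [5, 3, 7]
5: hit
7: hit
3: hit
5: hit
8: fault, evict 3, frames [5, 7, 8]
7: hit
8: hit
Hits: 10.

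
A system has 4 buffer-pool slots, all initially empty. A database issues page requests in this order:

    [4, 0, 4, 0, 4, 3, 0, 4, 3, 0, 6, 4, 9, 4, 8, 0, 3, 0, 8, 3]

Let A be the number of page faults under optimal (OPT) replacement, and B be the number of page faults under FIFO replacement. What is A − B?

-3

Under OPT: F F . . . F . . . . F . F . F . . . . . → 6 faults.
Under FIFO: F F . . . F . . . . F . F F F F F . . . → 9 faults.
A − B = 6 − 9 = -3.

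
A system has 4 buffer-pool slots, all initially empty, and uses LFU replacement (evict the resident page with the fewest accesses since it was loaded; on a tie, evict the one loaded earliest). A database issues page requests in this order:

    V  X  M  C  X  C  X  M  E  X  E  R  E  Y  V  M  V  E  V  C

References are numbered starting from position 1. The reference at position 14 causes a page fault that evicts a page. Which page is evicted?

R

pos 1: V -> fault, frames {V}
pos 2: X -> fault, frames {V,X}
pos 3: M -> fault, frames {V,X,M}
pos 4: C -> fault, frames {V,X,M,C}
pos 5: X -> hit
pos 6: C -> hit
pos 7: X -> hit
pos 8: M -> hit
pos 9: E -> fault, evict V, frames {X,M,C,E}
pos 10: X -> hit
pos 11: E -> hit
pos 12: R -> fault, evict M, frames {X,C,E,R}
pos 13: E -> hit
pos 14: Y -> fault, evict R, frames {X,C,E,Y}
At position 14, page R is evicted.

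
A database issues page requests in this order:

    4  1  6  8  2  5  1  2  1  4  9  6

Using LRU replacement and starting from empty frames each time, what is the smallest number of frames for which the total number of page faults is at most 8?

f=1: 12 faults
f=2: 11 faults
f=3: 10 faults
f=4: 10 faults
f=5: 9 faults
f=6: 8 faults
f=7: 7 faults
Smallest f with faults ≤ 8 is 6.

6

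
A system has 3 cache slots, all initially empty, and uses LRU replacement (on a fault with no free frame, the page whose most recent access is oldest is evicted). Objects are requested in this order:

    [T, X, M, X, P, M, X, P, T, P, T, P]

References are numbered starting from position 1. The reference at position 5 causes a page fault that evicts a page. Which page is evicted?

pos 1: T -> fault, frames [T]
pos 2: X -> fault, frames [T, X]
pos 3: M -> fault, frames [T, X, M]
pos 4: X -> hit
pos 5: P -> fault, evict T, frames [M, X, P]
At position 5, page T is evicted.

T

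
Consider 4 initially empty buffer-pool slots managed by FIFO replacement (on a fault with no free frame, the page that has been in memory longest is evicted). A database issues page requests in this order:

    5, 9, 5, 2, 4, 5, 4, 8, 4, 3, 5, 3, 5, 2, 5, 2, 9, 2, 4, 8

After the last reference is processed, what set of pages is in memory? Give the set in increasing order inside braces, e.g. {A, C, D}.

5: miss, frames {5}
9: miss, frames {5,9}
5: hit
2: miss, frames {5,9,2}
4: miss, frames {5,9,2,4}
5: hit
4: hit
8: miss, evict 5, frames {9,2,4,8}
4: hit
3: miss, evict 9, frames {2,4,8,3}
5: miss, evict 2, frames {4,8,3,5}
3: hit
5: hit
2: miss, evict 4, frames {8,3,5,2}
5: hit
2: hit
9: miss, evict 8, frames {3,5,2,9}
2: hit
4: miss, evict 3, frames {5,2,9,4}
8: miss, evict 5, frames {2,9,4,8}

{2, 4, 8, 9}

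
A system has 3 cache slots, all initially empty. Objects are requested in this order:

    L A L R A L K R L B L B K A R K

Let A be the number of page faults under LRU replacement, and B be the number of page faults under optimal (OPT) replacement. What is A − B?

Under LRU: F F . F . . F F . F . . F F F . → 9 faults.
Under OPT: F F . F . . F . . F . . . F F . → 7 faults.
A − B = 9 − 7 = 2.

2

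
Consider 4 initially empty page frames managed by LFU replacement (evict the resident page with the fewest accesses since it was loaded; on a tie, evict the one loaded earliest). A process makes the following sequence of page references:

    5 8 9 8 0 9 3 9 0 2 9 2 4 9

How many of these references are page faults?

7

5 → fault, frames {5}
8 → fault, frames {5,8}
9 → fault, frames {5,8,9}
8 → hit
0 → fault, frames {5,8,9,0}
9 → hit
3 → fault, evict 5, frames {8,9,0,3}
9 → hit
0 → hit
2 → fault, evict 3, frames {8,9,0,2}
9 → hit
2 → hit
4 → fault, evict 8, frames {9,0,2,4}
9 → hit
Page faults: 7.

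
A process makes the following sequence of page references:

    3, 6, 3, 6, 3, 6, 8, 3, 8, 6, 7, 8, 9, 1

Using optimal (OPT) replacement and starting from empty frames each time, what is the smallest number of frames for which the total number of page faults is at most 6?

3

f=1: 14 faults
f=2: 7 faults
f=3: 6 faults
f=4: 6 faults
f=5: 6 faults
f=6: 6 faults
Smallest f with faults ≤ 6 is 3.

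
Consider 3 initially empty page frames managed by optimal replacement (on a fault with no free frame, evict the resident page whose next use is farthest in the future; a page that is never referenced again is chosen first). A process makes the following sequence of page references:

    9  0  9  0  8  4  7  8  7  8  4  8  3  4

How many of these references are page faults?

9 → miss, frames {9}
0 → miss, frames {9,0}
9 → hit
0 → hit
8 → miss, frames {9,0,8}
4 → miss, evict 0, frames {9,8,4}
7 → miss, evict 9, frames {8,4,7}
8 → hit
7 → hit
8 → hit
4 → hit
8 → hit
3 → miss, evict 7, frames {8,4,3}
4 → hit
Page faults: 6.

6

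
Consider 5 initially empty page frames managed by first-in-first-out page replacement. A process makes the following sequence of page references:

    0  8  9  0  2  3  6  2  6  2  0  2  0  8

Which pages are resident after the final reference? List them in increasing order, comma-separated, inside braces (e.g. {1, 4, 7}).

0: fault, frames {0}
8: fault, frames {0,8}
9: fault, frames {0,8,9}
0: hit
2: fault, frames {0,8,9,2}
3: fault, frames {0,8,9,2,3}
6: fault, evict 0, frames {8,9,2,3,6}
2: hit
6: hit
2: hit
0: fault, evict 8, frames {9,2,3,6,0}
2: hit
0: hit
8: fault, evict 9, frames {2,3,6,0,8}

{0, 2, 3, 6, 8}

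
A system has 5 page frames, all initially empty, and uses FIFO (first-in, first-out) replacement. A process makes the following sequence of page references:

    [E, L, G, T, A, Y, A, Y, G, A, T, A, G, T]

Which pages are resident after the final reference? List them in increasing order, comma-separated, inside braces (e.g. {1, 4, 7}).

{A, G, L, T, Y}

E → miss, frames {E}
L → miss, frames {E,L}
G → miss, frames {E,L,G}
T → miss, frames {E,L,G,T}
A → miss, frames {E,L,G,T,A}
Y → miss, evict E, frames {L,G,T,A,Y}
A → hit
Y → hit
G → hit
A → hit
T → hit
A → hit
G → hit
T → hit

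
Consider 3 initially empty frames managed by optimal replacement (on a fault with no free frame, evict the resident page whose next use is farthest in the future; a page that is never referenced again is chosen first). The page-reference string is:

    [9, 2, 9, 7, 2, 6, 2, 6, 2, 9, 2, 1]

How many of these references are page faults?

9: miss, frames {9}
2: miss, frames {9,2}
9: hit
7: miss, frames {9,2,7}
2: hit
6: miss, evict 7, frames {9,2,6}
2: hit
6: hit
2: hit
9: hit
2: hit
1: miss, evict 6, frames {9,2,1}
Page faults: 5.

5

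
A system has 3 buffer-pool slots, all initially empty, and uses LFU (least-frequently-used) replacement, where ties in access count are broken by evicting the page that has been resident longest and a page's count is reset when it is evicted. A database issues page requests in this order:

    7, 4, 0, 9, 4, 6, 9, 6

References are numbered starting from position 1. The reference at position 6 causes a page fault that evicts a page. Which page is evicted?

0

pos 1: 7 → fault, frames {7}
pos 2: 4 → fault, frames {7,4}
pos 3: 0 → fault, frames {7,4,0}
pos 4: 9 → fault, evict 7, frames {4,0,9}
pos 5: 4 → hit
pos 6: 6 → fault, evict 0, frames {4,9,6}
At position 6, page 0 is evicted.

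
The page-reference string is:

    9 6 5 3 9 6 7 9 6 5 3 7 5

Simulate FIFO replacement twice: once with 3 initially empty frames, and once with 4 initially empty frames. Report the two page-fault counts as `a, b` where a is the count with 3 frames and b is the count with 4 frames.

9, 10

3 frames: F F F F F F F . . F F . . → 9 faults.
4 frames: F F F F . . F F F F F F . → 10 faults.
10 > 9: adding a frame increased faults — Belady's anomaly.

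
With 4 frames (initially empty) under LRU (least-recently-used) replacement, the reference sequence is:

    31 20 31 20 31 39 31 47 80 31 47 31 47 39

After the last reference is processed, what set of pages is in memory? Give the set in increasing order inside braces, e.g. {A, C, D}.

31 → fault, frames [31]
20 → fault, frames [31, 20]
31 → hit
20 → hit
31 → hit
39 → fault, frames [20, 31, 39]
31 → hit
47 → fault, frames [20, 39, 31, 47]
80 → fault, evict 20, frames [39, 31, 47, 80]
31 → hit
47 → hit
31 → hit
47 → hit
39 → hit

{31, 39, 47, 80}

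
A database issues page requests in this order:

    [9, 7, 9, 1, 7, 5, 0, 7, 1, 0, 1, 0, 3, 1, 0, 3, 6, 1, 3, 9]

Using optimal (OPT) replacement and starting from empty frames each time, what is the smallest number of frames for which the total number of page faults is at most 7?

f=1: 20 faults
f=2: 11 faults
f=3: 8 faults
f=4: 7 faults
f=5: 7 faults
f=6: 7 faults
f=7: 7 faults
Smallest f with faults ≤ 7 is 4.

4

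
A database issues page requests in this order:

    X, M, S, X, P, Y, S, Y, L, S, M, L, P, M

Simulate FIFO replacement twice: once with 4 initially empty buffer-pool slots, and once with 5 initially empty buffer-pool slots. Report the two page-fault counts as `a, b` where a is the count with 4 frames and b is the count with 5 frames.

7, 6

4 frames: F F F . F F . . F . F . . . → 7 faults.
5 frames: F F F . F F . . F . . . . . → 6 faults.
6 < 7: adding a frame reduced faults, as is typical.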